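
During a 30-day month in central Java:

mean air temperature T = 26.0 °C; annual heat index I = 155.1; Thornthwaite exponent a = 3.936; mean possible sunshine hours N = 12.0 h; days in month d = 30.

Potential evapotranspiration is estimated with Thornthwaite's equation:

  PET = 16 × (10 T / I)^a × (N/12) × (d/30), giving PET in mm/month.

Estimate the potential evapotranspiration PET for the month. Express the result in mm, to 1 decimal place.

10T/I = 10 × 26.0 / 155.1 = 1.6763
(10T/I)^a = 1.6763^3.936 = 7.6392
Uncorrected PET = 16 × 7.6392 = 122.227 mm
Correction = (N/12)(d/30) = (12.0/12)(30/30) = 1.0000
PET = 122.227 × 1.0000 = 122.227 mm/month

122.2 mm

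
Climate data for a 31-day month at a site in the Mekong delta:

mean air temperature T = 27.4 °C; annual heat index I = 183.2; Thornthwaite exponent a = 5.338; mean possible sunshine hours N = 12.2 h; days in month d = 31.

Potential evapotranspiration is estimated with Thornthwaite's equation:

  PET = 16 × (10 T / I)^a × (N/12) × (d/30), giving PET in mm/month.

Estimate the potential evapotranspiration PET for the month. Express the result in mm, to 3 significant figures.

10T/I = 10 × 27.4 / 183.2 = 1.4956
(10T/I)^a = 1.4956^5.338 = 8.5736
Uncorrected PET = 16 × 8.5736 = 137.178 mm
Correction = (N/12)(d/30) = (12.2/12)(31/30) = 1.0506
PET = 137.178 × 1.0506 = 144.119 mm/month

144 mm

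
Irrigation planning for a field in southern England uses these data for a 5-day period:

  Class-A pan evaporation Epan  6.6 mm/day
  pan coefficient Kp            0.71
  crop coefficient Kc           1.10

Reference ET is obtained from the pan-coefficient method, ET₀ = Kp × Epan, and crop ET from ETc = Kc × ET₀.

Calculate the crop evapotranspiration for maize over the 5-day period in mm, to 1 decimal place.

25.8 mm

ET₀ = 0.71 × 6.6 = 4.6860 mm/d
ETc = Kc × ET₀ = 1.10 × 4.6860 = 5.1546 mm/d
Over 5 days: 5.1546 × 5 = 25.773 mm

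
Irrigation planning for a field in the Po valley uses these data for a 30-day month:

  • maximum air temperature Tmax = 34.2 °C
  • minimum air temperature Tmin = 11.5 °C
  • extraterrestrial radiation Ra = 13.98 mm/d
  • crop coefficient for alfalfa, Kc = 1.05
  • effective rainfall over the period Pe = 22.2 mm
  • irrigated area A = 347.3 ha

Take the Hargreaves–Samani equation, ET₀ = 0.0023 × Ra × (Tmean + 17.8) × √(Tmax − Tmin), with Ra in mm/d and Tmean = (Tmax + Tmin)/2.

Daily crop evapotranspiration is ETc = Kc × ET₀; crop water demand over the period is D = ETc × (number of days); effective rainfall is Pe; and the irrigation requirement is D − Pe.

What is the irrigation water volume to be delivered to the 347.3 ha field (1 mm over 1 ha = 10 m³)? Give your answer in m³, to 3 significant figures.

Tmean = (34.2 + 11.5)/2 = 22.85 °C
ET₀ = 0.0023 × 13.98 × (22.85 + 17.8) × √22.7 = 0.0023 × 13.98 × 40.65 × 4.7645 = 6.2275 mm/d
ETc = Kc × ET₀ = 1.05 × 6.2275 = 6.5389 mm/d
Crop demand D = ETc × 30 d = 6.5389 × 30 = 196.167 mm
D − Pe = 196.167 − 22.2 = 173.967 mm
Volume = 173.967 mm × 347.3 ha × 10 = 604187.4 m³

604000 m³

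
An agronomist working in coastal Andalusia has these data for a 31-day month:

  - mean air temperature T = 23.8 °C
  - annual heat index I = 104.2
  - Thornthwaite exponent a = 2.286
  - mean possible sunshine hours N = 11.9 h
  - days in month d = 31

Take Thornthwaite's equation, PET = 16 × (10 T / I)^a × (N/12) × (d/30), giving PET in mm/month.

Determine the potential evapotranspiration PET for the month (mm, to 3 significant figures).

10T/I = 10 × 23.8 / 104.2 = 2.2841
(10T/I)^a = 2.2841^2.286 = 6.6073
Uncorrected PET = 16 × 6.6073 = 105.717 mm
Correction = (N/12)(d/30) = (11.9/12)(31/30) = 1.0247
PET = 105.717 × 1.0247 = 108.328 mm/month

108 mm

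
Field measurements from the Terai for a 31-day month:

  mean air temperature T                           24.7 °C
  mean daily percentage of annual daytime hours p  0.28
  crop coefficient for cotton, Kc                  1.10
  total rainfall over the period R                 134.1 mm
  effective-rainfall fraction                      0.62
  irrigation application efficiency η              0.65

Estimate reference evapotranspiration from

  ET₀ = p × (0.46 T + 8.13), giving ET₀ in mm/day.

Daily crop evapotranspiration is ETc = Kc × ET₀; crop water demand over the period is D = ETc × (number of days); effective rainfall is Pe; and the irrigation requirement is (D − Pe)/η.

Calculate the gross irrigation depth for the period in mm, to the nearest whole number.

158 mm

ET₀ = 0.28 × (0.46 × 24.7 + 8.13) = 0.28 × 19.492 = 5.4578 mm/d
ETc = Kc × ET₀ = 1.10 × 5.4578 = 6.0036 mm/d
Crop demand D = ETc × 31 d = 6.0036 × 31 = 186.112 mm
Pe = 0.62 × 134.1 = 83.142 mm
D − Pe = 186.112 − 83.142 = 102.970 mm
Gross irrigation = 102.970 / 0.65 = 158.415 mm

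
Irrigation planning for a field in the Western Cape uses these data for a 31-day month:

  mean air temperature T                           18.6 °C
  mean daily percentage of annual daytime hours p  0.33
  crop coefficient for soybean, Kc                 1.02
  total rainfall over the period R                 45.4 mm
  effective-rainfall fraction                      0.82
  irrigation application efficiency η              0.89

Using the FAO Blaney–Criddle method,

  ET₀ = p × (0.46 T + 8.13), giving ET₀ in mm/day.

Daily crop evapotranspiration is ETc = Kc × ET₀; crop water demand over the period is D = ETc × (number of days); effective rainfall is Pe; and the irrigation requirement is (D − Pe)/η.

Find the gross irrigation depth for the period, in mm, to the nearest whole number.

154 mm

ET₀ = 0.33 × (0.46 × 18.6 + 8.13) = 0.33 × 16.686 = 5.5064 mm/d
ETc = Kc × ET₀ = 1.02 × 5.5064 = 5.6165 mm/d
Crop demand D = ETc × 31 d = 5.6165 × 31 = 174.112 mm
Pe = 0.82 × 45.4 = 37.228 mm
D − Pe = 174.112 − 37.228 = 136.884 mm
Gross irrigation = 136.884 / 0.89 = 153.802 mm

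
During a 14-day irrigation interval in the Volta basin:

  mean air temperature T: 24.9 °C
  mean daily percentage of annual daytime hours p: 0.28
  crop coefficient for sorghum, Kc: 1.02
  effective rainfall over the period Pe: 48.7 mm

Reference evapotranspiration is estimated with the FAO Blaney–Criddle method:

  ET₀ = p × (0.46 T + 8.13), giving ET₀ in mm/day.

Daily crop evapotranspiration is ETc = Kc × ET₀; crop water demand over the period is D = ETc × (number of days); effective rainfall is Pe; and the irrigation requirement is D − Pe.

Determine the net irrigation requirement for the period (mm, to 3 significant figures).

ET₀ = 0.28 × (0.46 × 24.9 + 8.13) = 0.28 × 19.584 = 5.4835 mm/d
ETc = Kc × ET₀ = 1.02 × 5.4835 = 5.5932 mm/d
Crop demand D = ETc × 14 d = 5.5932 × 14 = 78.305 mm
D − Pe = 78.305 − 48.7 = 29.605 mm

29.6 mm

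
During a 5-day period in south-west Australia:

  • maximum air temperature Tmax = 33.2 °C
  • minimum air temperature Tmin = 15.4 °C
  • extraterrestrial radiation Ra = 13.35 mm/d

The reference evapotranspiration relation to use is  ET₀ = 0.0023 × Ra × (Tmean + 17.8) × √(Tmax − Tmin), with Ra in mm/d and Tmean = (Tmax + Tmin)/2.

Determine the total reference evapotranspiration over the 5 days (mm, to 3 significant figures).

Tmean = (33.2 + 15.4)/2 = 24.30 °C
ET₀ = 0.0023 × 13.35 × (24.30 + 17.8) × √17.8 = 0.0023 × 13.35 × 42.10 × 4.2190 = 5.4538 mm/d
Over 5 days: 5.4538 × 5 = 27.269 mm

27.3 mm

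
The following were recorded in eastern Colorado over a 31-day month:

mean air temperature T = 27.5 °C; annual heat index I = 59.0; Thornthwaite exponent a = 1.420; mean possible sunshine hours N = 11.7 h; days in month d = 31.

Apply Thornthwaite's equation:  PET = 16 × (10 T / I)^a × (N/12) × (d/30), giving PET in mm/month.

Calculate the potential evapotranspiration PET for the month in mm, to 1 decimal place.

143.4 mm

10T/I = 10 × 27.5 / 59.0 = 4.6610
(10T/I)^a = 4.6610^1.420 = 8.8969
Uncorrected PET = 16 × 8.8969 = 142.350 mm
Correction = (N/12)(d/30) = (11.7/12)(31/30) = 1.0075
PET = 142.350 × 1.0075 = 143.418 mm/month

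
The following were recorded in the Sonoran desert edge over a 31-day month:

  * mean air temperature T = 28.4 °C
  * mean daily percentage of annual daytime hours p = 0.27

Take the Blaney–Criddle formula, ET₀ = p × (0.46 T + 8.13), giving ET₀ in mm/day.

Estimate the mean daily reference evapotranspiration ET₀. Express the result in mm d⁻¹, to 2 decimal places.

5.72 mm d⁻¹

ET₀ = 0.27 × (0.46 × 28.4 + 8.13) = 0.27 × 21.194 = 5.7224 mm/d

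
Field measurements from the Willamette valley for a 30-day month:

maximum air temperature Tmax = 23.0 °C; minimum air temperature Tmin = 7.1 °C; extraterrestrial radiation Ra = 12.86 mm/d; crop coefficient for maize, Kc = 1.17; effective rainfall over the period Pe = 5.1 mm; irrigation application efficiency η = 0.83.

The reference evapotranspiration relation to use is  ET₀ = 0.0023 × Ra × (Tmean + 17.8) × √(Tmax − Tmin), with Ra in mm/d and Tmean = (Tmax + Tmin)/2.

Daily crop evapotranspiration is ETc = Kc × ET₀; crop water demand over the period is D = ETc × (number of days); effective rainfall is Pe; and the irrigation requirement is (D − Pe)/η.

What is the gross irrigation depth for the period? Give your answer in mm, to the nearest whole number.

Tmean = (23.0 + 7.1)/2 = 15.05 °C
ET₀ = 0.0023 × 12.86 × (15.05 + 17.8) × √15.9 = 0.0023 × 12.86 × 32.85 × 3.9875 = 3.8744 mm/d
ETc = Kc × ET₀ = 1.17 × 3.8744 = 4.5330 mm/d
Crop demand D = ETc × 30 d = 4.5330 × 30 = 135.990 mm
D − Pe = 135.990 − 5.1 = 130.890 mm
Gross irrigation = 130.890 / 0.83 = 157.699 mm

158 mm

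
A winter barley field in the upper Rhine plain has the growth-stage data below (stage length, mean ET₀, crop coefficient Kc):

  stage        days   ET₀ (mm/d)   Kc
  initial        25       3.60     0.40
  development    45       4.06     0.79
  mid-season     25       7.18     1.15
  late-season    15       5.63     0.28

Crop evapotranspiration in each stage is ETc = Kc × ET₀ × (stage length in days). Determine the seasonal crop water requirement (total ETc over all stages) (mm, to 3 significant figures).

410 mm

initial: 0.40 × 3.60 × 25 = 36.00 mm
development: 0.79 × 4.06 × 45 = 144.33 mm
mid-season: 1.15 × 7.18 × 25 = 206.43 mm
late-season: 0.28 × 5.63 × 15 = 23.65 mm
Seasonal total = 410.41 mm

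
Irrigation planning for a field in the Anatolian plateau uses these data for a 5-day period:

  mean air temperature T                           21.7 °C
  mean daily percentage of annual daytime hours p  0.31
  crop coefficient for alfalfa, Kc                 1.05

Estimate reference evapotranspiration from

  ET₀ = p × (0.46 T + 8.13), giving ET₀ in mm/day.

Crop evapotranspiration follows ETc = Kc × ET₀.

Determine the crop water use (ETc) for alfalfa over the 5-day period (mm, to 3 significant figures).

29.5 mm

ET₀ = 0.31 × (0.46 × 21.7 + 8.13) = 0.31 × 18.112 = 5.6147 mm/d
ETc = Kc × ET₀ = 1.05 × 5.6147 = 5.8954 mm/d
Over 5 days: 5.8954 × 5 = 29.477 mm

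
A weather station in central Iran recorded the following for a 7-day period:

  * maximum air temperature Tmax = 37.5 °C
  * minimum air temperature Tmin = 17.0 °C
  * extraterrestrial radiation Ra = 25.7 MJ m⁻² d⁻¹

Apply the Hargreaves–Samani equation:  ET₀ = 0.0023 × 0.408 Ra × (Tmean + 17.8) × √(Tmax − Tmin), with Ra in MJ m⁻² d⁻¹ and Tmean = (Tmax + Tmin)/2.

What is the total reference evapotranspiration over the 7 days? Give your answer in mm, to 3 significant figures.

34.4 mm

Tmean = (37.5 + 17.0)/2 = 27.25 °C
0.408 Ra = 0.408 × 25.7 = 10.4856 mm/d equivalent
ET₀ = 0.0023 × 10.4856 × (27.25 + 17.8) × √20.5 = 0.0023 × 10.4856 × 45.05 × 4.5277 = 4.9192 mm/d
Over 7 days: 4.9192 × 7 = 34.434 mm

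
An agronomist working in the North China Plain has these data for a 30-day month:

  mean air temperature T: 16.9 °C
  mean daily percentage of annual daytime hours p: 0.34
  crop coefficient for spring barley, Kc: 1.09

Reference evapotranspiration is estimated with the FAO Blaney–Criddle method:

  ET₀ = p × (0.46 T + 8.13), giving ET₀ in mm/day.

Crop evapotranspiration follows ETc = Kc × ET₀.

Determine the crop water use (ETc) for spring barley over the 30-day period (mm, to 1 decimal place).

176.8 mm

ET₀ = 0.34 × (0.46 × 16.9 + 8.13) = 0.34 × 15.904 = 5.4074 mm/d
ETc = Kc × ET₀ = 1.09 × 5.4074 = 5.8941 mm/d
Over 30 days: 5.8941 × 30 = 176.823 mm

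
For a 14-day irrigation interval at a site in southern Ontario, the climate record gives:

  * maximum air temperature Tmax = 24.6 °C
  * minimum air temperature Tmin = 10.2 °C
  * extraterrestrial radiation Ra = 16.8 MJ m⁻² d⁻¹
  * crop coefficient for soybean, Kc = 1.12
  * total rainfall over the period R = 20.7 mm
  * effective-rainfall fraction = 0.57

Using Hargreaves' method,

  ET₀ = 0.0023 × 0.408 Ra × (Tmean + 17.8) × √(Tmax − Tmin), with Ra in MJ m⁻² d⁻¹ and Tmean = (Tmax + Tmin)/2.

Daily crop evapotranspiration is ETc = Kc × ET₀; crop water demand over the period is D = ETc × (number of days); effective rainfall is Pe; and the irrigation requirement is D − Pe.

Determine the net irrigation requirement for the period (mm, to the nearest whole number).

Tmean = (24.6 + 10.2)/2 = 17.40 °C
0.408 Ra = 0.408 × 16.8 = 6.8544 mm/d equivalent
ET₀ = 0.0023 × 6.8544 × (17.40 + 17.8) × √14.4 = 0.0023 × 6.8544 × 35.20 × 3.7947 = 2.1058 mm/d
ETc = Kc × ET₀ = 1.12 × 2.1058 = 2.3585 mm/d
Crop demand D = ETc × 14 d = 2.3585 × 14 = 33.019 mm
Pe = 0.57 × 20.7 = 11.799 mm
D − Pe = 33.019 − 11.799 = 21.220 mm

21 mm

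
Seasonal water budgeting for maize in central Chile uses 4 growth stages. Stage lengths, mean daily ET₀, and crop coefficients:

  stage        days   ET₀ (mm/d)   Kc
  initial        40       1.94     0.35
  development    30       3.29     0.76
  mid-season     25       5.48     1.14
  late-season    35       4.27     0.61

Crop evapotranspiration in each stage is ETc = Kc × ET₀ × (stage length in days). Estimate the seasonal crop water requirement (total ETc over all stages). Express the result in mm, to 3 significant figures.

350 mm

initial: 0.35 × 1.94 × 40 = 27.16 mm
development: 0.76 × 3.29 × 30 = 75.01 mm
mid-season: 1.14 × 5.48 × 25 = 156.18 mm
late-season: 0.61 × 4.27 × 35 = 91.16 mm
Seasonal total = 349.51 mm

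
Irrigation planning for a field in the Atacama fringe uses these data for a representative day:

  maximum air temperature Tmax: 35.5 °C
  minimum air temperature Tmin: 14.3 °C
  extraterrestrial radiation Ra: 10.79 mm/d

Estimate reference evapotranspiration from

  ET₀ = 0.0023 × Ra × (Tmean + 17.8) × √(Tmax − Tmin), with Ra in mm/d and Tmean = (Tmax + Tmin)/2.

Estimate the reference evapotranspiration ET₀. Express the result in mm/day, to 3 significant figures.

Tmean = (35.5 + 14.3)/2 = 24.90 °C
ET₀ = 0.0023 × 10.79 × (24.90 + 17.8) × √21.2 = 0.0023 × 10.79 × 42.70 × 4.6043 = 4.8791 mm/d

4.88 mm/day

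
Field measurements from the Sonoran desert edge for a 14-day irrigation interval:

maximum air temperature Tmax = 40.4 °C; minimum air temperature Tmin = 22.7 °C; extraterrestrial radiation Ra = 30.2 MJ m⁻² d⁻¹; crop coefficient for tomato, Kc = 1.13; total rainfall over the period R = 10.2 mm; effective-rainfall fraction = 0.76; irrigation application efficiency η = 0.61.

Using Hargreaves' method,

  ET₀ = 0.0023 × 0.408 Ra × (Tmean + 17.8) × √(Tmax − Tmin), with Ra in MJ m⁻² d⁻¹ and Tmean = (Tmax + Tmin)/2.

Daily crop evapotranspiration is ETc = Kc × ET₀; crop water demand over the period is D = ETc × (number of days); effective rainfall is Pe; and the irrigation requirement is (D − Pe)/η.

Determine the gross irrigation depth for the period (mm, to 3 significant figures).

Tmean = (40.4 + 22.7)/2 = 31.55 °C
0.408 Ra = 0.408 × 30.2 = 12.3216 mm/d equivalent
ET₀ = 0.0023 × 12.3216 × (31.55 + 17.8) × √17.7 = 0.0023 × 12.3216 × 49.35 × 4.2071 = 5.8839 mm/d
ETc = Kc × ET₀ = 1.13 × 5.8839 = 6.6488 mm/d
Crop demand D = ETc × 14 d = 6.6488 × 14 = 93.083 mm
Pe = 0.76 × 10.2 = 7.752 mm
D − Pe = 93.083 − 7.752 = 85.331 mm
Gross irrigation = 85.331 / 0.61 = 139.887 mm

140 mm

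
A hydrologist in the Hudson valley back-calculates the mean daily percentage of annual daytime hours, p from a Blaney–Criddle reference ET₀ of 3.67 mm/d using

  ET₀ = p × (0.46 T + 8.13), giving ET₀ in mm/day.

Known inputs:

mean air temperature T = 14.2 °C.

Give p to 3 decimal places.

p = ET₀ / (0.46 T + 8.13) = 3.67 / (0.46 × 14.2 + 8.13) = 3.67 / 14.662 = 0.2503

0.250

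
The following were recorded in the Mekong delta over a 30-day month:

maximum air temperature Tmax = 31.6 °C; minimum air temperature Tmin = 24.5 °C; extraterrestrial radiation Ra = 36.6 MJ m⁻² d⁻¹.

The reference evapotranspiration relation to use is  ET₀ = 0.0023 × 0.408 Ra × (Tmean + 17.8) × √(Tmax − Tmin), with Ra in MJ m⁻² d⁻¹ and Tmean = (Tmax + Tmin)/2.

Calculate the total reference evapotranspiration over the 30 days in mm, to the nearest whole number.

126 mm

Tmean = (31.6 + 24.5)/2 = 28.05 °C
0.408 Ra = 0.408 × 36.6 = 14.9328 mm/d equivalent
ET₀ = 0.0023 × 14.9328 × (28.05 + 17.8) × √7.1 = 0.0023 × 14.9328 × 45.85 × 2.6646 = 4.1960 mm/d
Over 30 days: 4.1960 × 30 = 125.880 mm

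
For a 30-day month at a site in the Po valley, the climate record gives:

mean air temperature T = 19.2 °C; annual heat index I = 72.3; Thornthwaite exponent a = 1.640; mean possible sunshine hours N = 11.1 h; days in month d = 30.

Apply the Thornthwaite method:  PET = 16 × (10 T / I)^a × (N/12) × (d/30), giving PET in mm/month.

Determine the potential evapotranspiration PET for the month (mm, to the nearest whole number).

73 mm

10T/I = 10 × 19.2 / 72.3 = 2.6556
(10T/I)^a = 2.6556^1.640 = 4.9617
Uncorrected PET = 16 × 4.9617 = 79.387 mm
Correction = (N/12)(d/30) = (11.1/12)(30/30) = 0.9250
PET = 79.387 × 0.9250 = 73.433 mm/month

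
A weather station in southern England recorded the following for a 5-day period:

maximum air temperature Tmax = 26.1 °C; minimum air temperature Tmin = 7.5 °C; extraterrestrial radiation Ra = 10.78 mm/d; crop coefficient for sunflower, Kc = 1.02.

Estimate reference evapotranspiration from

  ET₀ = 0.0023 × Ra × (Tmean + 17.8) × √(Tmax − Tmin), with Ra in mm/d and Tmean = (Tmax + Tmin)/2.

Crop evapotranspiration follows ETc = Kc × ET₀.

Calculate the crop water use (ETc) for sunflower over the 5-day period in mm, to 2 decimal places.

18.87 mm

Tmean = (26.1 + 7.5)/2 = 16.80 °C
ET₀ = 0.0023 × 10.78 × (16.80 + 17.8) × √18.6 = 0.0023 × 10.78 × 34.60 × 4.3128 = 3.6998 mm/d
ETc = Kc × ET₀ = 1.02 × 3.6998 = 3.7738 mm/d
Over 5 days: 3.7738 × 5 = 18.869 mm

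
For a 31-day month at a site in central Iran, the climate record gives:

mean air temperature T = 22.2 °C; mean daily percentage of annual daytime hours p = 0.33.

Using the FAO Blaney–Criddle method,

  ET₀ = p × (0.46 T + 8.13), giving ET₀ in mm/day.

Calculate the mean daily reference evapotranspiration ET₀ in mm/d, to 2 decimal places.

6.05 mm/d

ET₀ = 0.33 × (0.46 × 22.2 + 8.13) = 0.33 × 18.342 = 6.0529 mm/d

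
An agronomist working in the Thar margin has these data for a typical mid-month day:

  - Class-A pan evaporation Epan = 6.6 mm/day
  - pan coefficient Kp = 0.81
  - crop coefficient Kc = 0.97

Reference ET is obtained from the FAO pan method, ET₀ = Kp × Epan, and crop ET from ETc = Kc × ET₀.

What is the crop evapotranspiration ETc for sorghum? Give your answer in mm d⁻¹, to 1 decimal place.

5.2 mm d⁻¹

ET₀ = 0.81 × 6.6 = 5.3460 mm/d
ETc = Kc × ET₀ = 0.97 × 5.3460 = 5.1856 mm/d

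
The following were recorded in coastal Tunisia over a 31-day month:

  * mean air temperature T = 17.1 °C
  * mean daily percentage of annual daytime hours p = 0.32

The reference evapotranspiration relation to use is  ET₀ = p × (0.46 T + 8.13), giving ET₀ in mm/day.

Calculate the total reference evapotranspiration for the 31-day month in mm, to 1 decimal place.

158.7 mm

ET₀ = 0.32 × (0.46 × 17.1 + 8.13) = 0.32 × 15.996 = 5.1187 mm/d
Monthly total = 5.1187 × 31 = 158.680 mm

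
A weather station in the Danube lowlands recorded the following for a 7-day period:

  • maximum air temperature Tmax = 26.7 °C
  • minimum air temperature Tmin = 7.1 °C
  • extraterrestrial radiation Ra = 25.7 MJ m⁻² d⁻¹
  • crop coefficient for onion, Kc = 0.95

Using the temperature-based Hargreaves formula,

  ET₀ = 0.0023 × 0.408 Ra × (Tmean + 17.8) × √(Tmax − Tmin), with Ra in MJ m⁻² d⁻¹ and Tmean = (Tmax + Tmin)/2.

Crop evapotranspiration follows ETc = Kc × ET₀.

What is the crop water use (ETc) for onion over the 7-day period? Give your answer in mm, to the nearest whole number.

25 mm

Tmean = (26.7 + 7.1)/2 = 16.90 °C
0.408 Ra = 0.408 × 25.7 = 10.4856 mm/d equivalent
ET₀ = 0.0023 × 10.4856 × (16.90 + 17.8) × √19.6 = 0.0023 × 10.4856 × 34.70 × 4.4272 = 3.7049 mm/d
ETc = Kc × ET₀ = 0.95 × 3.7049 = 3.5197 mm/d
Over 7 days: 3.5197 × 7 = 24.638 mm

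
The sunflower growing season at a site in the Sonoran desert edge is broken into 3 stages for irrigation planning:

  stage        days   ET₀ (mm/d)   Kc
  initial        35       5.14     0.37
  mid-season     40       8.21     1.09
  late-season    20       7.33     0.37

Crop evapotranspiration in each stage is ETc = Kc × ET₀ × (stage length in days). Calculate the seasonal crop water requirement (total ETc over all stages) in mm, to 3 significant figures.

479 mm

initial: 0.37 × 5.14 × 35 = 66.56 mm
mid-season: 1.09 × 8.21 × 40 = 357.96 mm
late-season: 0.37 × 7.33 × 20 = 54.24 mm
Seasonal total = 478.76 mm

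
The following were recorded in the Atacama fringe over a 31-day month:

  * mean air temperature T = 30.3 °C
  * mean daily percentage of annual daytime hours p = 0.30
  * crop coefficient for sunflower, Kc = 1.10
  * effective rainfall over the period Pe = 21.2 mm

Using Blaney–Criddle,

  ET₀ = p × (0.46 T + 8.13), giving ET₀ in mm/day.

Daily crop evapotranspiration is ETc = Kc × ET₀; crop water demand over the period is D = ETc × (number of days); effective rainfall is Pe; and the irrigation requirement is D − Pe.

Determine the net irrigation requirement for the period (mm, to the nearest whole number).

205 mm

ET₀ = 0.30 × (0.46 × 30.3 + 8.13) = 0.30 × 22.068 = 6.6204 mm/d
ETc = Kc × ET₀ = 1.10 × 6.6204 = 7.2824 mm/d
Crop demand D = ETc × 31 d = 7.2824 × 31 = 225.754 mm
D − Pe = 225.754 − 21.2 = 204.554 mm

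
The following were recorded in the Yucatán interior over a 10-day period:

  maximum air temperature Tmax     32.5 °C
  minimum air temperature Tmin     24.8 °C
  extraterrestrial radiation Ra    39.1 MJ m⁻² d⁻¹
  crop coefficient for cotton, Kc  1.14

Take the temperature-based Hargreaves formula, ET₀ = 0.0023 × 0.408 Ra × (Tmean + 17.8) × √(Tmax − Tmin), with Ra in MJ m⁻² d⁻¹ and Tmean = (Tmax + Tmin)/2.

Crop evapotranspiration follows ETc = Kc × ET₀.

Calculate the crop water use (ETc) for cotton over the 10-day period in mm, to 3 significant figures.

53.9 mm

Tmean = (32.5 + 24.8)/2 = 28.65 °C
0.408 Ra = 0.408 × 39.1 = 15.9528 mm/d equivalent
ET₀ = 0.0023 × 15.9528 × (28.65 + 17.8) × √7.7 = 0.0023 × 15.9528 × 46.45 × 2.7749 = 4.7293 mm/d
ETc = Kc × ET₀ = 1.14 × 4.7293 = 5.3914 mm/d
Over 10 days: 5.3914 × 10 = 53.914 mm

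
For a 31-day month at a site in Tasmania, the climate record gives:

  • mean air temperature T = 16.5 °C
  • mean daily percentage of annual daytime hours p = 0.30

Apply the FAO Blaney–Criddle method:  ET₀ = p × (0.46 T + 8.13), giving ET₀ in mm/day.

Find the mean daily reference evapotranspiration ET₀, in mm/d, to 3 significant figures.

ET₀ = 0.30 × (0.46 × 16.5 + 8.13) = 0.30 × 15.720 = 4.7160 mm/d

4.72 mm/d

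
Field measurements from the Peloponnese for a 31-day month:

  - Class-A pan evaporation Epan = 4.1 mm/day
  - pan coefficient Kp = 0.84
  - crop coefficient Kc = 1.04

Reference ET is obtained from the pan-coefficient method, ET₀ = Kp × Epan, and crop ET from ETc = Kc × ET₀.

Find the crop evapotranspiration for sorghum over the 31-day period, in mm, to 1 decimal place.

ET₀ = 0.84 × 4.1 = 3.4440 mm/d
ETc = Kc × ET₀ = 1.04 × 3.4440 = 3.5818 mm/d
Over 31 days: 3.5818 × 31 = 111.036 mm

111.0 mm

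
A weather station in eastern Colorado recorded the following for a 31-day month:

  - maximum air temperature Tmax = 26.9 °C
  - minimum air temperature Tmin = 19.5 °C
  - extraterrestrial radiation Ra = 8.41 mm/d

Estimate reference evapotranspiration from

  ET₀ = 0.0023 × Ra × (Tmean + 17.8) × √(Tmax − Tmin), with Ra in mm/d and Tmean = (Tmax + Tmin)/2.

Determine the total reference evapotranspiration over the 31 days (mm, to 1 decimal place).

Tmean = (26.9 + 19.5)/2 = 23.20 °C
ET₀ = 0.0023 × 8.41 × (23.20 + 17.8) × √7.4 = 0.0023 × 8.41 × 41.00 × 2.7203 = 2.1574 mm/d
Over 31 days: 2.1574 × 31 = 66.879 mm

66.9 mm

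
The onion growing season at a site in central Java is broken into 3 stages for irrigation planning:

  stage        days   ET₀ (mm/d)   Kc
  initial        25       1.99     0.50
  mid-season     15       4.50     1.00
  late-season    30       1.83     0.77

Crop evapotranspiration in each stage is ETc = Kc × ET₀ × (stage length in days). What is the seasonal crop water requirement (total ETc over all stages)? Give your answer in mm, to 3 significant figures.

135 mm

initial: 0.50 × 1.99 × 25 = 24.88 mm
mid-season: 1.00 × 4.50 × 15 = 67.50 mm
late-season: 0.77 × 1.83 × 30 = 42.27 mm
Seasonal total = 134.65 mm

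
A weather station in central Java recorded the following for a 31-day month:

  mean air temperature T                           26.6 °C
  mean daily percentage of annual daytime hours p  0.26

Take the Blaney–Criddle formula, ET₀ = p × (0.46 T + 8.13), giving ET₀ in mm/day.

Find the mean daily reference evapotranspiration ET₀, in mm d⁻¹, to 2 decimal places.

5.30 mm d⁻¹

ET₀ = 0.26 × (0.46 × 26.6 + 8.13) = 0.26 × 20.366 = 5.2952 mm/d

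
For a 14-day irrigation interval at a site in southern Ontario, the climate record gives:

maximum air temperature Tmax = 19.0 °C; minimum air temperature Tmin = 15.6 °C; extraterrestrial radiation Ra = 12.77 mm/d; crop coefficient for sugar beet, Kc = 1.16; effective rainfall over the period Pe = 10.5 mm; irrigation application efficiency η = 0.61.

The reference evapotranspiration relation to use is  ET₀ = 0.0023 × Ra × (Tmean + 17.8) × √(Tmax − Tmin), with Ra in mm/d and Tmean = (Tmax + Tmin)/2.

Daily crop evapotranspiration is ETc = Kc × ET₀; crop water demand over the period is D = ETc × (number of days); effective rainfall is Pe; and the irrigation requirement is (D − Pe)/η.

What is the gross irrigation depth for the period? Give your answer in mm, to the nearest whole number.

Tmean = (19.0 + 15.6)/2 = 17.30 °C
ET₀ = 0.0023 × 12.77 × (17.30 + 17.8) × √3.4 = 0.0023 × 12.77 × 35.10 × 1.8439 = 1.9009 mm/d
ETc = Kc × ET₀ = 1.16 × 1.9009 = 2.2050 mm/d
Crop demand D = ETc × 14 d = 2.2050 × 14 = 30.870 mm
D − Pe = 30.870 − 10.5 = 20.370 mm
Gross irrigation = 20.370 / 0.61 = 33.393 mm

33 mm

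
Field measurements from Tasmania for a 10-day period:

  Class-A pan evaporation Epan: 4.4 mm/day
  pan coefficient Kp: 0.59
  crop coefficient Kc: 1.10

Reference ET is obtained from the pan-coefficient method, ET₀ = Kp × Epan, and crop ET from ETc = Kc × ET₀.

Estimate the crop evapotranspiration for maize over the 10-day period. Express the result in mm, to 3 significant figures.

ET₀ = 0.59 × 4.4 = 2.5960 mm/d
ETc = Kc × ET₀ = 1.10 × 2.5960 = 2.8556 mm/d
Over 10 days: 2.8556 × 10 = 28.556 mm

28.6 mm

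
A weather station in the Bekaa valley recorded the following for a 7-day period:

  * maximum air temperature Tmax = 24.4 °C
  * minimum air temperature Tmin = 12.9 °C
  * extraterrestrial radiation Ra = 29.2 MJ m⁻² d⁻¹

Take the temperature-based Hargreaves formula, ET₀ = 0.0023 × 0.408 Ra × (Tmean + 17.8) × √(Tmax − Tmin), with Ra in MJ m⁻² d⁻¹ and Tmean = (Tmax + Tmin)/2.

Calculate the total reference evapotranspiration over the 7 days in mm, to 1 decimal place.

Tmean = (24.4 + 12.9)/2 = 18.65 °C
0.408 Ra = 0.408 × 29.2 = 11.9136 mm/d equivalent
ET₀ = 0.0023 × 11.9136 × (18.65 + 17.8) × √11.5 = 0.0023 × 11.9136 × 36.45 × 3.3912 = 3.3871 mm/d
Over 7 days: 3.3871 × 7 = 23.710 mm

23.7 mm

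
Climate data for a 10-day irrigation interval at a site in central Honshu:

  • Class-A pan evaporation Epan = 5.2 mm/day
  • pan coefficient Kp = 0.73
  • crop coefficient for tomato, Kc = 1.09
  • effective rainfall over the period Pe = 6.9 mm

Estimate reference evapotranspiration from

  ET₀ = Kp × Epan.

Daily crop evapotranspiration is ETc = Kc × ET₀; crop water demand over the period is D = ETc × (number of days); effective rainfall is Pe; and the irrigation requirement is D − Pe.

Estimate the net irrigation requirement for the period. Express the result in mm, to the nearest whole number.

34 mm

ET₀ = 0.73 × 5.2 = 3.7960 mm/d
ETc = Kc × ET₀ = 1.09 × 3.7960 = 4.1376 mm/d
Crop demand D = ETc × 10 d = 4.1376 × 10 = 41.376 mm
D − Pe = 41.376 − 6.9 = 34.476 mm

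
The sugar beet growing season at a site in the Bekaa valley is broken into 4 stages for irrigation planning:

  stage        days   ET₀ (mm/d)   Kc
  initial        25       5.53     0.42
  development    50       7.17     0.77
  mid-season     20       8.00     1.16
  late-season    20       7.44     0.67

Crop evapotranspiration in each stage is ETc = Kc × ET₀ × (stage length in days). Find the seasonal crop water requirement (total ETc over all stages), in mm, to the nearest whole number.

619 mm

initial: 0.42 × 5.53 × 25 = 58.07 mm
development: 0.77 × 7.17 × 50 = 276.05 mm
mid-season: 1.16 × 8.00 × 20 = 185.60 mm
late-season: 0.67 × 7.44 × 20 = 99.70 mm
Seasonal total = 619.42 mm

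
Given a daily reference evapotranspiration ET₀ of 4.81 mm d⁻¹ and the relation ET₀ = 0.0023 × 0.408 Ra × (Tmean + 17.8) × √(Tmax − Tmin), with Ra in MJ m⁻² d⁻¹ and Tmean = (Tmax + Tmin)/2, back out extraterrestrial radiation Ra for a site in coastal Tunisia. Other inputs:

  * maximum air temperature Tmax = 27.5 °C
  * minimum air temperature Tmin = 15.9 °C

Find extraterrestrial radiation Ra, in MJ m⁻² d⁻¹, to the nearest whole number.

Tmean = (27.5+15.9)/2 = 21.70 °C; ΔT = 11.6
Ra = ET₀ / [0.0023 × 0.408 × (Tmean+17.8) × √ΔT]
   = 4.81 / (0.0023 × 0.408 × 39.50 × 3.4059) = 38.100 MJ m⁻² d⁻¹

38 MJ m⁻² d⁻¹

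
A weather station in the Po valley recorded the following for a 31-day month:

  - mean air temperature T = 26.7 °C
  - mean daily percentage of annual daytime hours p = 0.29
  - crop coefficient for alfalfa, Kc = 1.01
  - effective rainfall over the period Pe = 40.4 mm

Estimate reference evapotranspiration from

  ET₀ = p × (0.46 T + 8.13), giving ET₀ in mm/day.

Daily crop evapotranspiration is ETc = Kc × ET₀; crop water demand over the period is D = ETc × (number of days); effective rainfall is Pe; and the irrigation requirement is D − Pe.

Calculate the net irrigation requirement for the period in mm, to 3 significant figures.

ET₀ = 0.29 × (0.46 × 26.7 + 8.13) = 0.29 × 20.412 = 5.9195 mm/d
ETc = Kc × ET₀ = 1.01 × 5.9195 = 5.9787 mm/d
Crop demand D = ETc × 31 d = 5.9787 × 31 = 185.340 mm
D − Pe = 185.340 − 40.4 = 144.940 mm

145 mm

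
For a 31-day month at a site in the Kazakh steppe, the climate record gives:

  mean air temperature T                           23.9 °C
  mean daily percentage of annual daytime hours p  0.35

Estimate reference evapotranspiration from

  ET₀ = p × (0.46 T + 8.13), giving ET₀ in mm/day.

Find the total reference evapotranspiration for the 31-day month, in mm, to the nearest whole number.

207 mm

ET₀ = 0.35 × (0.46 × 23.9 + 8.13) = 0.35 × 19.124 = 6.6934 mm/d
Monthly total = 6.6934 × 31 = 207.495 mm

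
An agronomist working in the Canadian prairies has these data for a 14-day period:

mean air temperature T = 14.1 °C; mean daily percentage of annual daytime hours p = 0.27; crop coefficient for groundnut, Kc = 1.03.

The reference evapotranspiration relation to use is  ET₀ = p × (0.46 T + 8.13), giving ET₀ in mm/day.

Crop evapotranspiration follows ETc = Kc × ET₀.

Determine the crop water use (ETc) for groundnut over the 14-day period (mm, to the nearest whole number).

57 mm

ET₀ = 0.27 × (0.46 × 14.1 + 8.13) = 0.27 × 14.616 = 3.9463 mm/d
ETc = Kc × ET₀ = 1.03 × 3.9463 = 4.0647 mm/d
Over 14 days: 4.0647 × 14 = 56.906 mm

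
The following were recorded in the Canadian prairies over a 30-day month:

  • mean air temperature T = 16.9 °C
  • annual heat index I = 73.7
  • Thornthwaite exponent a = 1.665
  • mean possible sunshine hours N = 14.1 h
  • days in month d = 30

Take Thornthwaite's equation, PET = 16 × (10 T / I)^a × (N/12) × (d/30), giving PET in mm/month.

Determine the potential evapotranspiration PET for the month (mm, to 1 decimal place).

10T/I = 10 × 16.9 / 73.7 = 2.2931
(10T/I)^a = 2.2931^1.665 = 3.9820
Uncorrected PET = 16 × 3.9820 = 63.712 mm
Correction = (N/12)(d/30) = (14.1/12)(30/30) = 1.1750
PET = 63.712 × 1.1750 = 74.862 mm/month

74.9 mm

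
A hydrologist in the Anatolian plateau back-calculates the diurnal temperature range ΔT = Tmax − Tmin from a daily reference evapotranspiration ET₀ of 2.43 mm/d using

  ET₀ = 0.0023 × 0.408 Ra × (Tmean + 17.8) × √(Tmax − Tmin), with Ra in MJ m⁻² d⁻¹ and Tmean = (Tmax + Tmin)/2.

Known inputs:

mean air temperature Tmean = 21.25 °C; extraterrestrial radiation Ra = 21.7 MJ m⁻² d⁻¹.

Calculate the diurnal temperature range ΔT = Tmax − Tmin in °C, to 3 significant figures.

9.34 °C

√ΔT = ET₀ / [0.0023 × 0.408 × Ra × (Tmean+17.8)] = 2.43 / (0.0023 × 8.8536 × 39.05) = 3.0559
ΔT = 3.0559² = 9.339 °C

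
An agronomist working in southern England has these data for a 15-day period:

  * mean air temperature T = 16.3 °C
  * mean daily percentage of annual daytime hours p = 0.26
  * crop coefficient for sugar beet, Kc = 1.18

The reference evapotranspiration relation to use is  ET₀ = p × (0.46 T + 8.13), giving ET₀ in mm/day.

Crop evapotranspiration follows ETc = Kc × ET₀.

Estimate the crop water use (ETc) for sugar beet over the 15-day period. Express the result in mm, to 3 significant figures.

ET₀ = 0.26 × (0.46 × 16.3 + 8.13) = 0.26 × 15.628 = 4.0633 mm/d
ETc = Kc × ET₀ = 1.18 × 4.0633 = 4.7947 mm/d
Over 15 days: 4.7947 × 15 = 71.921 mm

71.9 mm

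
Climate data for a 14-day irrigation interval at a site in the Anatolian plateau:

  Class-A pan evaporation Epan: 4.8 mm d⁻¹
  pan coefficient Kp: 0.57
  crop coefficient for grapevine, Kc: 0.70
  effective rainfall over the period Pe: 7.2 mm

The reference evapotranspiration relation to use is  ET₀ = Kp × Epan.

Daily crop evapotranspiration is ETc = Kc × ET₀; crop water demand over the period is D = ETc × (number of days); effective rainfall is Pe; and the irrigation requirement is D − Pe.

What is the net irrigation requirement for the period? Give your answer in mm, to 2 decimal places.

ET₀ = 0.57 × 4.8 = 2.7360 mm/d
ETc = Kc × ET₀ = 0.70 × 2.7360 = 1.9152 mm/d
Crop demand D = ETc × 14 d = 1.9152 × 14 = 26.813 mm
D − Pe = 26.813 − 7.2 = 19.613 mm

19.61 mm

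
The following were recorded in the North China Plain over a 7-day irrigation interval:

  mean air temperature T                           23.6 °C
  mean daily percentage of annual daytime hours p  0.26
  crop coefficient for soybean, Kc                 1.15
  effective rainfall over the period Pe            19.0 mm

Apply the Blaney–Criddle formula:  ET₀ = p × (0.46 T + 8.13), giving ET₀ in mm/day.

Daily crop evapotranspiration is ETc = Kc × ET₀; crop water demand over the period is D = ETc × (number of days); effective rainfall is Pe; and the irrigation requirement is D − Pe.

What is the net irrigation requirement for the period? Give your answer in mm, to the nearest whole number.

ET₀ = 0.26 × (0.46 × 23.6 + 8.13) = 0.26 × 18.986 = 4.9364 mm/d
ETc = Kc × ET₀ = 1.15 × 4.9364 = 5.6769 mm/d
Crop demand D = ETc × 7 d = 5.6769 × 7 = 39.738 mm
D − Pe = 39.738 − 19.0 = 20.738 mm

21 mm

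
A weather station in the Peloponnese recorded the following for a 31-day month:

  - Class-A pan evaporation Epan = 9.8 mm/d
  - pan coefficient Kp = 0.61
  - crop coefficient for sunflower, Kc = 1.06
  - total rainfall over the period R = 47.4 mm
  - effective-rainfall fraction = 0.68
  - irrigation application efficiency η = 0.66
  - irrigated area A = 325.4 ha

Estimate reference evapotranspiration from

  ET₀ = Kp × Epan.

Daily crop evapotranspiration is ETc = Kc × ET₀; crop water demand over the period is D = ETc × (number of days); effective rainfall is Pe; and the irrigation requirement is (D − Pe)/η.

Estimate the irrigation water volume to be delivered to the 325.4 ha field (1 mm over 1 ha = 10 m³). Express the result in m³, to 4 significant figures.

809600 m³

ET₀ = 0.61 × 9.8 = 5.9780 mm/d
ETc = Kc × ET₀ = 1.06 × 5.9780 = 6.3367 mm/d
Crop demand D = ETc × 31 d = 6.3367 × 31 = 196.438 mm
Pe = 0.68 × 47.4 = 32.232 mm
D − Pe = 196.438 − 32.232 = 164.206 mm
Gross irrigation = 164.206 / 0.66 = 248.797 mm
Volume = 248.797 mm × 325.4 ha × 10 = 809585.4 m³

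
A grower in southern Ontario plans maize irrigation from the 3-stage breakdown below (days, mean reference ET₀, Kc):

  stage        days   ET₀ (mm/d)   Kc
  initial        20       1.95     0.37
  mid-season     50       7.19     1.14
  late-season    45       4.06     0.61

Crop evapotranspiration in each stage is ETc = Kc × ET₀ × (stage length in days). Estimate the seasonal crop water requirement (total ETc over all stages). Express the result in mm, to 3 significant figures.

536 mm

initial: 0.37 × 1.95 × 20 = 14.43 mm
mid-season: 1.14 × 7.19 × 50 = 409.83 mm
late-season: 0.61 × 4.06 × 45 = 111.45 mm
Seasonal total = 535.71 mm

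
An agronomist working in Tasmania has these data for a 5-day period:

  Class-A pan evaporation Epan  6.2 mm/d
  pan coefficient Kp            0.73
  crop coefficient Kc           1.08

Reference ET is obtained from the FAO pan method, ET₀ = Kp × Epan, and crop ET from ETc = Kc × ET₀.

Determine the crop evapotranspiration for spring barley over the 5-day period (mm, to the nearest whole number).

ET₀ = 0.73 × 6.2 = 4.5260 mm/d
ETc = Kc × ET₀ = 1.08 × 4.5260 = 4.8881 mm/d
Over 5 days: 4.8881 × 5 = 24.441 mm

24 mm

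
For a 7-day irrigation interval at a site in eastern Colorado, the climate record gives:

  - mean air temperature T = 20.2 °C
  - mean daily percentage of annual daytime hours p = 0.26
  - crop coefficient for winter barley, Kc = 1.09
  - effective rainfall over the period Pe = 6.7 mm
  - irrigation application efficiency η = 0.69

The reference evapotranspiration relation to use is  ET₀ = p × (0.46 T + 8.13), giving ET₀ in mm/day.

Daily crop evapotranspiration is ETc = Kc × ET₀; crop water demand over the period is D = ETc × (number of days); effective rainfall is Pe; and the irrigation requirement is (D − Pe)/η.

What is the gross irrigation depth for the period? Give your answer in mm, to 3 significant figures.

40.4 mm

ET₀ = 0.26 × (0.46 × 20.2 + 8.13) = 0.26 × 17.422 = 4.5297 mm/d
ETc = Kc × ET₀ = 1.09 × 4.5297 = 4.9374 mm/d
Crop demand D = ETc × 7 d = 4.9374 × 7 = 34.562 mm
D − Pe = 34.562 − 6.7 = 27.862 mm
Gross irrigation = 27.862 / 0.69 = 40.380 mm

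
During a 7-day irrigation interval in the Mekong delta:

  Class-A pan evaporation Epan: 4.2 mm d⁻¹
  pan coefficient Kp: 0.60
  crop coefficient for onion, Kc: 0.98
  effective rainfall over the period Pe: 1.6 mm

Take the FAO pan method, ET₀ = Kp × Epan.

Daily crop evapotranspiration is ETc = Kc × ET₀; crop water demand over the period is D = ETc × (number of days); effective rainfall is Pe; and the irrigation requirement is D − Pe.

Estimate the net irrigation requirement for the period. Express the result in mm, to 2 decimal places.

ET₀ = 0.60 × 4.2 = 2.5200 mm/d
ETc = Kc × ET₀ = 0.98 × 2.5200 = 2.4696 mm/d
Crop demand D = ETc × 7 d = 2.4696 × 7 = 17.287 mm
D − Pe = 17.287 − 1.6 = 15.687 mm

15.69 mm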